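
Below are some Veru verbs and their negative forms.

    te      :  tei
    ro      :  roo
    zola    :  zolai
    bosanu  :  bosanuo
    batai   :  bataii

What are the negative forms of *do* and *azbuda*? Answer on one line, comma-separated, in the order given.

doo, azbudai

The alternation tracks the last vowel of the stem — -o when the last vowel of the stem is a rounded vowel (*ro*, *bosanu*); -i when the last vowel of the stem is an unrounded vowel (*te*, *zola*, *batai*).
Since the last vowel of *do* is /o/ (a rounded vowel), it takes -o, giving *doo*.
Since the last vowel of *azbuda* is /a/ (an unrounded vowel), it takes -i, giving *azbudai*.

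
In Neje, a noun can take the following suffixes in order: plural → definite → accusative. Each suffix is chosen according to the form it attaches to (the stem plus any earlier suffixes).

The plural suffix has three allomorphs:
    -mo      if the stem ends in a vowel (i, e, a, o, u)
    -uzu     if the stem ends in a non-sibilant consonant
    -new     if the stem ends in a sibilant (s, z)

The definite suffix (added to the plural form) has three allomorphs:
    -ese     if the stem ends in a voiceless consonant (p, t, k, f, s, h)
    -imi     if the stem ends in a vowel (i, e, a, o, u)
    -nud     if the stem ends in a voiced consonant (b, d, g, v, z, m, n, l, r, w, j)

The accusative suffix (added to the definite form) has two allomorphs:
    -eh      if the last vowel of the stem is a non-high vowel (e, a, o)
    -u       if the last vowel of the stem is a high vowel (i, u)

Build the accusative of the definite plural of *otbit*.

otbituzuimiu

Since the final sound of *otbit* is /t/ (a non-sibilant consonant), it takes -uzu, giving *otbituzu*.
The plural form *otbituzu*: final sound = /u/, a vowel → -imi → *otbituzuimi*.
The definite form *otbituzuimi*: last vowel = /i/, a high vowel → -u → *otbituzuimiu*.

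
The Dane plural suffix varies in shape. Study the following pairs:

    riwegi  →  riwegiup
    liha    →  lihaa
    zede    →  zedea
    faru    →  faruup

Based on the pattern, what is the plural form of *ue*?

uea

The suffix is conditioned by the last vowel: -up when the last vowel of the stem is a high vowel (*riwegi*, *faru*); -a when the last vowel of the stem is a non-high vowel (*liha*, *zede*).
The last vowel of *ue* is /e/, which is a non-high vowel, so the suffix is -a, giving *uea*.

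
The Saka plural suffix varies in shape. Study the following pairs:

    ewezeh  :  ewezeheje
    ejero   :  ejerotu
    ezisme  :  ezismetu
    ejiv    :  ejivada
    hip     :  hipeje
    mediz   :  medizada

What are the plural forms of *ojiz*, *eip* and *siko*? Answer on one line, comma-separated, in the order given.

The suffix is conditioned by the final sound: -eje when the stem ends in a voiceless consonant (*ewezeh*, *hip*); -ada when the stem ends in a voiced consonant (*ejiv*, *mediz*); -tu when the stem ends in a vowel (*ejero*, *ezisme*).
The final sound of *ojiz* is /z/, which is a voiced consonant, so the suffix is -ada, giving *ojizada*.
The final sound of *eip* is /p/, which is a voiceless consonant, so the suffix is -eje, giving *eipeje*.
The final sound of *siko* is /o/, which is a vowel, so the suffix is -tu, giving *sikotu*.

ojizada, eipeje, sikotu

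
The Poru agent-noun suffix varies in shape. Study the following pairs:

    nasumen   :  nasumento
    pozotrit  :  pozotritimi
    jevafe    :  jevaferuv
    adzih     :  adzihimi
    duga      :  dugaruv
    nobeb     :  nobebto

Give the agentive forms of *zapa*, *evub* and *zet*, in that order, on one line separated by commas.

The suffix is conditioned by the final sound: -imi when the stem ends in a voiceless consonant (*pozotrit*, *adzih*); -to when the stem ends in a voiced consonant (*nasumen*, *nobeb*); -ruv when the stem ends in a vowel (*jevafe*, *duga*).
*zapa* — final sound /a/ (a vowel) → -ruv → *zaparuv*.
*evub*: final sound = /b/, a voiced consonant → -to → *evubto*.
*zet* — final sound /t/ (a voiceless consonant) → -imi → *zetimi*.

zaparuv, evubto, zetimi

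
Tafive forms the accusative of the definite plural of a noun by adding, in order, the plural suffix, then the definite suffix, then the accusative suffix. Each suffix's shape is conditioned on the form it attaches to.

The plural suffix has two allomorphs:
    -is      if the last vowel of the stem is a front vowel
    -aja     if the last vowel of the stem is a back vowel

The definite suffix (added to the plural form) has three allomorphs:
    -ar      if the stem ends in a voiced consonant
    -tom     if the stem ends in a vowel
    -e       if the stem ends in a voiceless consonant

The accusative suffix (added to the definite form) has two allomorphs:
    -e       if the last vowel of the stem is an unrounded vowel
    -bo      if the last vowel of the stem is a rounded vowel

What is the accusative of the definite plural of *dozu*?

*dozu* — last vowel /u/ (a back vowel) → -aja → *dozuaja*.
The final sound of the plural form *dozuaja* is /a/, which is a vowel, so the definite suffix is -tom, giving *dozuajatom*.
The last vowel of the definite form *dozuajatom* is /o/, which is a rounded vowel, so the accusative suffix is -bo, giving *dozuajatombo*.

dozuajatombo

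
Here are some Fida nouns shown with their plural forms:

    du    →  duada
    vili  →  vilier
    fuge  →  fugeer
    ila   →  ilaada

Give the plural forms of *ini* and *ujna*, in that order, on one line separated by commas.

inier, ujnaada

The suffix is conditioned by the last vowel: -er when the last vowel of the stem is a front vowel (*vili*, *fuge*); -ada when the last vowel of the stem is a back vowel (*du*, *ila*).
*ini*: last vowel = /i/, a front vowel → -er → *inier*.
Since the last vowel of *ujna* is /a/ (a back vowel), it takes -ada, giving *ujnaada*.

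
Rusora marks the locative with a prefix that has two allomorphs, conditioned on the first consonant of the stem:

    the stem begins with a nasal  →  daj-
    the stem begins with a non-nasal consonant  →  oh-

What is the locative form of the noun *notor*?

*notor* — first consonant /n/ (a nasal) → daj- → *dajnotor*.

dajnotor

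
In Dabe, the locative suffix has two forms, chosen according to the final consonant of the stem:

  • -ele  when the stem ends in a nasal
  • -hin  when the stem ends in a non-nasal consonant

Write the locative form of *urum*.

urumele

Since the final consonant of *urum* is /m/ (a nasal), it takes -ele, giving *urumele*.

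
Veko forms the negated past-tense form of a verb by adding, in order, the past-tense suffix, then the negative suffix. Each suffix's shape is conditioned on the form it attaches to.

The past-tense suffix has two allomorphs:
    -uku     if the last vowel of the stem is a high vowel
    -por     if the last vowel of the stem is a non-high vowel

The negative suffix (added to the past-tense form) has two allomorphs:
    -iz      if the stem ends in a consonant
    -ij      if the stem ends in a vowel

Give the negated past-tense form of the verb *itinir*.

itinirukuij

*itinir* — last vowel /i/ (a high vowel) → -uku → *itiniruku*.
The final sound of the past-tense form *itiniruku* is /u/, which is a vowel, so the negative suffix is -ij, giving *itinirukuij*.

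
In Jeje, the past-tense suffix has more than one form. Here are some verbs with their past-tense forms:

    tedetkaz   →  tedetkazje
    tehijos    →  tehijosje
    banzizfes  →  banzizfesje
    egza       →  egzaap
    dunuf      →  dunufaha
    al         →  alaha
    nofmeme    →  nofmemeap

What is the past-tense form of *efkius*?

efkiusje

The alternation tracks the final sound of the stem — -je when the stem ends in a sibilant (*tedetkaz*, *tehijos*, *banzizfes*); -aha when the stem ends in a non-sibilant consonant (*dunuf*, *al*); -ap when the stem ends in a vowel (*egza*, *nofmeme*).
*efkius*: final sound = /s/, a sibilant → -je → *efkiusje*.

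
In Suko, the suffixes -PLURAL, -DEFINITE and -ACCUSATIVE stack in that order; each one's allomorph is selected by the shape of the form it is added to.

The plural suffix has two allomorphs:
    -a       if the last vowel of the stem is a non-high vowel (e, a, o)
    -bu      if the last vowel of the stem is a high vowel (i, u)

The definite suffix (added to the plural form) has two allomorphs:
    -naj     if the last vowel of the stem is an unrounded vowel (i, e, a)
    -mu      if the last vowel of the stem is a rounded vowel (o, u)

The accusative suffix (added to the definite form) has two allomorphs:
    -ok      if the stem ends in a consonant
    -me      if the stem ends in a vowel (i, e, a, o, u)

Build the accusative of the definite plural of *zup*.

zupbumume

*zup* — last vowel /u/ (a high vowel) → -bu → *zupbu*.
The last vowel of the plural form *zupbu* is /u/, which is a rounded vowel, so the definite suffix is -mu, giving *zupbumu*.
Since the final sound of the definite form *zupbumu* is /u/ (a vowel), it takes -me, giving *zupbumume*.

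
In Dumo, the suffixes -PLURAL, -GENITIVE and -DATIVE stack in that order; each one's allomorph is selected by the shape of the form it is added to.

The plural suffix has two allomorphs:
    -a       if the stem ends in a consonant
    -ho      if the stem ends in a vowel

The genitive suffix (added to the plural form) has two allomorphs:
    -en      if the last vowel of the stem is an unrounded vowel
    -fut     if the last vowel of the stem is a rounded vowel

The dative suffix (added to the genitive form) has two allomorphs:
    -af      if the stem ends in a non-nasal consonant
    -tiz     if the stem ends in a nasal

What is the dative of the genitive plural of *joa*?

joahofutaf

*joa*: final sound = /a/, a vowel → -ho → *joaho*.
The plural form *joaho* — last vowel /o/ (a rounded vowel) → -fut → *joahofut*.
The final consonant of the genitive form *joahofut* is /t/, which is non-nasal, so the dative suffix is -af, giving *joahofutaf*.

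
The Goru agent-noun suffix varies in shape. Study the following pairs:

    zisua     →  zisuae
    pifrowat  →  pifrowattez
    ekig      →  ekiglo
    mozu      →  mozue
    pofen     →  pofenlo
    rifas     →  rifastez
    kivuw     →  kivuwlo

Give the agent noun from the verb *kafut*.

kafuttez

The pattern is voicing of the final sound: -tez when the stem ends in a voiceless consonant (*pifrowat*, *rifas*); -lo when the stem ends in a voiced consonant (*ekig*, *pofen*, *kivuw*); -e when the stem ends in a vowel (*zisua*, *mozu*).
Since the final sound of *kafut* is /t/ (a voiceless consonant), it takes -tez, giving *kafuttez*.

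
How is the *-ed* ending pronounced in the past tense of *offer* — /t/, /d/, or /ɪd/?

/d/

The stem *offer* ends in a voiced sound other than /d/.
The -ed suffix is realized as /ɪd/ after /t, d/; as /t/ after other voiceless consonants; and as /d/ after other voiced sounds.
So -ed on *offer* is pronounced /d/.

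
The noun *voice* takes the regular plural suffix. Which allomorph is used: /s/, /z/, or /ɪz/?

/ɪz/

The stem *voice* ends in a sibilant (/s, z, ʃ, ʒ, tʃ, dʒ/).
The plural suffix surfaces as /ɪz/ after sibilants, /s/ after other voiceless consonants, and /z/ after other voiced sounds.
So the plural -s on *voice* is pronounced /ɪz/.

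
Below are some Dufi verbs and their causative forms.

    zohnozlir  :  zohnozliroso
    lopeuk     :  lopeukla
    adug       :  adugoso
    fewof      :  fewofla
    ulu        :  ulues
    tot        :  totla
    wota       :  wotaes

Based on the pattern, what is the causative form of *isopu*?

The alternation tracks the final sound of the stem — -la when the stem ends in a voiceless consonant (*lopeuk*, *fewof*, *tot*); -oso when the stem ends in a voiced consonant (*zohnozlir*, *adug*); -es when the stem ends in a vowel (*ulu*, *wota*).
*isopu* — final sound /u/ (a vowel) → -es → *isopues*.

isopues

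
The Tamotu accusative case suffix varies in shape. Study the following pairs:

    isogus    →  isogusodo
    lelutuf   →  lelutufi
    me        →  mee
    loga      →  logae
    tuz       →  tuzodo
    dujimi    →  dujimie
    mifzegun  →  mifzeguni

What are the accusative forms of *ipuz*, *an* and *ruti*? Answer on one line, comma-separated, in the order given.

Looking at the final sound of each stem: -odo when the stem ends in a sibilant (*isogus*, *tuz*); -i when the stem ends in a non-sibilant consonant (*lelutuf*, *mifzegun*); -e when the stem ends in a vowel (*me*, *loga*, *dujimi*).
*ipuz*: final sound = /z/, a sibilant → -odo → *ipuzodo*.
*an* — final sound /n/ (a non-sibilant consonant) → -i → *ani*.
*ruti* — final sound /i/ (a vowel) → -e → *rutie*.

ipuzodo, ani, rutie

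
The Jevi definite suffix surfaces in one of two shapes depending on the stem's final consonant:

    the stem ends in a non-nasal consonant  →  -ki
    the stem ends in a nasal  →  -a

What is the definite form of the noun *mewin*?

mewina

Since the final consonant of *mewin* is /n/ (a nasal), it takes -a, giving *mewina*.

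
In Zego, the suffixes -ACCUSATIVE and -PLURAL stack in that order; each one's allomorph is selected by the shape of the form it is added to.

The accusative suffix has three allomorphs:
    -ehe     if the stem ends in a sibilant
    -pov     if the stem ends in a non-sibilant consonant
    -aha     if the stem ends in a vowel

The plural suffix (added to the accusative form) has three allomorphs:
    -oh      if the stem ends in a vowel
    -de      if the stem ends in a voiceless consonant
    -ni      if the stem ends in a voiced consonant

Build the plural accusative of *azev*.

Since the final sound of *azev* is /v/ (a non-sibilant consonant), it takes -pov, giving *azevpov*.
The accusative form *azevpov*: final sound = /v/, a voiced consonant → -ni → *azevpovni*.

azevpovni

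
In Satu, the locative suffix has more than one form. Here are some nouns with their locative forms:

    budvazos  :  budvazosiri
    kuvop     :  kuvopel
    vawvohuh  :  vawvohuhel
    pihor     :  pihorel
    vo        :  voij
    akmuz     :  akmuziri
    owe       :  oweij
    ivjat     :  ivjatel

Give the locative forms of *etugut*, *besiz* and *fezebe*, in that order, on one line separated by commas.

Looking at the final sound of each stem: -iri when the stem ends in a sibilant (*budvazos*, *akmuz*); -el when the stem ends in a non-sibilant consonant (*kuvop*, *vawvohuh*, *pihor*, *ivjat*); -ij when the stem ends in a vowel (*vo*, *owe*).
*etugut* — final sound /t/ (a non-sibilant consonant) → -el → *etugutel*.
The final sound of *besiz* is /z/, which is a sibilant, so the suffix is -iri, giving *besiziri*.
Since the final sound of *fezebe* is /e/ (a vowel), it takes -ij, giving *fezebeij*.

etugutel, besiziri, fezebeij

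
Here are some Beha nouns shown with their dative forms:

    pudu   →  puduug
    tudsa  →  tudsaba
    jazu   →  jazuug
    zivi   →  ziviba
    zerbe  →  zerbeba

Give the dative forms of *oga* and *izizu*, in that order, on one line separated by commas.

ogaba, izizuug

Looking at the last vowel of each stem: -ug when the last vowel of the stem is a rounded vowel (*pudu*, *jazu*); -ba when the last vowel of the stem is an unrounded vowel (*tudsa*, *zivi*, *zerbe*).
The last vowel of *oga* is /a/, which is an unrounded vowel, so the suffix is -ba, giving *ogaba*.
*izizu* — last vowel /u/ (a rounded vowel) → -ug → *izizuug*.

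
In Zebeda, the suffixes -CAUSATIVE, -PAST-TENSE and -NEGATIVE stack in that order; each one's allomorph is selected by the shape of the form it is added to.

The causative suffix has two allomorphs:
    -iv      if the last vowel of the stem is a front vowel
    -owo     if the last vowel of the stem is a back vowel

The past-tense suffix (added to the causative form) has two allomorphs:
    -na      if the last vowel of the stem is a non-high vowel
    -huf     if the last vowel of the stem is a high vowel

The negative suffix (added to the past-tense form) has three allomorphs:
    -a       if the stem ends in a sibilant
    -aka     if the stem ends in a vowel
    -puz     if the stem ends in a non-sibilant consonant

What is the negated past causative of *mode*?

*mode*: last vowel = /e/, a front vowel → -iv → *modeiv*.
Since the last vowel of the causative form *modeiv* is /i/ (a high vowel), it takes -huf, giving *modeivhuf*.
The past-tense form *modeivhuf*: final sound = /f/, a non-sibilant consonant → -puz → *modeivhufpuz*.

modeivhufpuz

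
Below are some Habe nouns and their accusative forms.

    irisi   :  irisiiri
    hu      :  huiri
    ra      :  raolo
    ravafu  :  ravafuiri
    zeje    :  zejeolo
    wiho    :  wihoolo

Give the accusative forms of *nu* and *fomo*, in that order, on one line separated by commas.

nuiri, fomoolo

The suffix is conditioned by the last vowel: -iri when the last vowel of the stem is a high vowel (*irisi*, *hu*, *ravafu*); -olo when the last vowel of the stem is a non-high vowel (*ra*, *zeje*, *wiho*).
Since the last vowel of *nu* is /u/ (a high vowel), it takes -iri, giving *nuiri*.
The last vowel of *fomo* is /o/, which is a non-high vowel, so the suffix is -olo, giving *fomoolo*.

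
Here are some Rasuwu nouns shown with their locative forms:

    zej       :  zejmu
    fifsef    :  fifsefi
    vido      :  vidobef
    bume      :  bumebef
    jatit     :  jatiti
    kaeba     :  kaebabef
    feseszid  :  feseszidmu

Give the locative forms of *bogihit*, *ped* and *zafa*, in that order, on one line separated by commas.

Looking at the final sound of each stem: -i when the stem ends in a voiceless consonant (*fifsef*, *jatit*); -mu when the stem ends in a voiced consonant (*zej*, *feseszid*); -bef when the stem ends in a vowel (*vido*, *bume*, *kaeba*).
Since the final sound of *bogihit* is /t/ (a voiceless consonant), it takes -i, giving *bogihiti*.
*ped* — final sound /d/ (a voiced consonant) → -mu → *pedmu*.
The final sound of *zafa* is /a/, which is a vowel, so the suffix is -bef, giving *zafabef*.

bogihiti, pedmu, zafabef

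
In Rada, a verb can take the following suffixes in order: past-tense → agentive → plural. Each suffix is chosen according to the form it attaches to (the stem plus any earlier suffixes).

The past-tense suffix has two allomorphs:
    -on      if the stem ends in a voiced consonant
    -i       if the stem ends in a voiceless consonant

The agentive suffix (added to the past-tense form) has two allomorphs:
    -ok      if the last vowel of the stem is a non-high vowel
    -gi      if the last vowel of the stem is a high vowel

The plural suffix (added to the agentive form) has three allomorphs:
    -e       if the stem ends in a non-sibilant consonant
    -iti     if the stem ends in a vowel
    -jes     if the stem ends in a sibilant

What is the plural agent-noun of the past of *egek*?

egekigiiti

*egek* — final consonant /k/ (voiceless) → -i → *egeki*.
The past-tense form *egeki*: last vowel = /i/, a high vowel → -gi → *egekigi*.
The agentive form *egekigi*: final sound = /i/, a vowel → -iti → *egekigiiti*.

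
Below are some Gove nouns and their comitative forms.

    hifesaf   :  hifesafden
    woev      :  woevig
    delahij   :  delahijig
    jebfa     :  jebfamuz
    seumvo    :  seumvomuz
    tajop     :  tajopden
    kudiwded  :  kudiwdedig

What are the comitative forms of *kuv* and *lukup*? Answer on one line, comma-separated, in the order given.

The pattern is voicing of the final sound: -den when the stem ends in a voiceless consonant (*hifesaf*, *tajop*); -ig when the stem ends in a voiced consonant (*woev*, *delahij*, *kudiwded*); -muz when the stem ends in a vowel (*jebfa*, *seumvo*).
Since the final sound of *kuv* is /v/ (a voiced consonant), it takes -ig, giving *kuvig*.
*lukup*: final sound = /p/, a voiceless consonant → -den → *lukupden*.

kuvig, lukupden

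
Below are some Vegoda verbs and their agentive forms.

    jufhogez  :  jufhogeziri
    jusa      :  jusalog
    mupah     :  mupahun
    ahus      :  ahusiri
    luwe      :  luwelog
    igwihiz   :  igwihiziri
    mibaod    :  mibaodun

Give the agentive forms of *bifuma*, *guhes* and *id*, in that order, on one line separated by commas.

bifumalog, guhesiri, idun

The alternation tracks the final sound of the stem — -iri when the stem ends in a sibilant (*jufhogez*, *ahus*, *igwihiz*); -un when the stem ends in a non-sibilant consonant (*mupah*, *mibaod*); -log when the stem ends in a vowel (*jusa*, *luwe*).
The final sound of *bifuma* is /a/, which is a vowel, so the suffix is -log, giving *bifumalog*.
*guhes*: final sound = /s/, a sibilant → -iri → *guhesiri*.
*id* — final sound /d/ (a non-sibilant consonant) → -un → *idun*.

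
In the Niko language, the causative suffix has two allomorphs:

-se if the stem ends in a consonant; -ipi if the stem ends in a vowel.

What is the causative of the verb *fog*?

fogse

*fog*: final sound = /g/, a consonant → -se → *fogse*.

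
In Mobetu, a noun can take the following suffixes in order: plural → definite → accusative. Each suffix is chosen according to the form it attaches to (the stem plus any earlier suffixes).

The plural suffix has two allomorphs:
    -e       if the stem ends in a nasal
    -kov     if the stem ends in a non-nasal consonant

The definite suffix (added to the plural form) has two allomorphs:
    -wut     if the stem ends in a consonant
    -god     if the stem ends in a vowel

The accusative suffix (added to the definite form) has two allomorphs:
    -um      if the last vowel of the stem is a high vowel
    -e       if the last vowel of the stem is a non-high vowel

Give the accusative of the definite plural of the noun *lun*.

lunegode

*lun* — final consonant /n/ (a nasal) → -e → *lune*.
The final sound of the plural form *lune* is /e/, which is a vowel, so the definite suffix is -god, giving *lunegod*.
Since the last vowel of the definite form *lunegod* is /o/ (a non-high vowel), it takes -e, giving *lunegode*.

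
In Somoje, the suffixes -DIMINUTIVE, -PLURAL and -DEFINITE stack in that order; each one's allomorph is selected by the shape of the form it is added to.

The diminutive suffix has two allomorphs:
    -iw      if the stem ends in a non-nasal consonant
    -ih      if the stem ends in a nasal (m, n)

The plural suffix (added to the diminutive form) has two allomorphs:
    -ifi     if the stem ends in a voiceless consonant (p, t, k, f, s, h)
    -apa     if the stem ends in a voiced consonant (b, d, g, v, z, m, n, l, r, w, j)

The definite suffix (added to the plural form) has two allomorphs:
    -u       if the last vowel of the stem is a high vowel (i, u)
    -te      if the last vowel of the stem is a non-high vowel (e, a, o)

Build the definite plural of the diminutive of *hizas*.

*hizas* — final consonant /s/ (non-nasal) → -iw → *hizasiw*.
The final consonant of the diminutive form *hizasiw* is /w/, which is voiced, so the plural suffix is -apa, giving *hizasiwapa*.
The plural form *hizasiwapa* — last vowel /a/ (a non-high vowel) → -te → *hizasiwapate*.

hizasiwapate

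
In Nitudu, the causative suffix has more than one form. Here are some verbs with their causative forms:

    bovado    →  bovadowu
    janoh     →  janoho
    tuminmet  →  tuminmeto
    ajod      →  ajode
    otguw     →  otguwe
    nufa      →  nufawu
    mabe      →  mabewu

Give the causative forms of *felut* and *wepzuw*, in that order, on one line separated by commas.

The suffix is conditioned by the final sound: -o when the stem ends in a voiceless consonant (*janoh*, *tuminmet*); -e when the stem ends in a voiced consonant (*ajod*, *otguw*); -wu when the stem ends in a vowel (*bovado*, *nufa*, *mabe*).
*felut*: final sound = /t/, a voiceless consonant → -o → *feluto*.
*wepzuw*: final sound = /w/, a voiced consonant → -e → *wepzuwe*.

feluto, wepzuwe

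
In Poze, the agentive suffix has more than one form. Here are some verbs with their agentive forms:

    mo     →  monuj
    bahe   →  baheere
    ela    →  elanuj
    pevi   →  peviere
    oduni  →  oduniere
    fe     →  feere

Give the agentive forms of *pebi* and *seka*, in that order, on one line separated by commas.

The suffix is conditioned by the last vowel: -ere when the last vowel of the stem is a front vowel (*bahe*, *pevi*, *oduni*, *fe*); -nuj when the last vowel of the stem is a back vowel (*mo*, *ela*).
*pebi* — last vowel /i/ (a front vowel) → -ere → *pebiere*.
The last vowel of *seka* is /a/, which is a back vowel, so the suffix is -nuj, giving *sekanuj*.

pebiere, sekanuj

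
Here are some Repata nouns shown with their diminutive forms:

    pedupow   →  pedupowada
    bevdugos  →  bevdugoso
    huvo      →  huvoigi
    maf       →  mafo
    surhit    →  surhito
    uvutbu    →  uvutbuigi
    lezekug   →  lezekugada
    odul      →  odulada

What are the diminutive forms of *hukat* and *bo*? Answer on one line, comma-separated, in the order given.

hukato, boigi

The alternation tracks the final sound of the stem — -o when the stem ends in a voiceless consonant (*bevdugos*, *maf*, *surhit*); -ada when the stem ends in a voiced consonant (*pedupow*, *lezekug*, *odul*); -igi when the stem ends in a vowel (*huvo*, *uvutbu*).
*hukat*: final sound = /t/, a voiceless consonant → -o → *hukato*.
*bo*: final sound = /o/, a vowel → -igi → *boigi*.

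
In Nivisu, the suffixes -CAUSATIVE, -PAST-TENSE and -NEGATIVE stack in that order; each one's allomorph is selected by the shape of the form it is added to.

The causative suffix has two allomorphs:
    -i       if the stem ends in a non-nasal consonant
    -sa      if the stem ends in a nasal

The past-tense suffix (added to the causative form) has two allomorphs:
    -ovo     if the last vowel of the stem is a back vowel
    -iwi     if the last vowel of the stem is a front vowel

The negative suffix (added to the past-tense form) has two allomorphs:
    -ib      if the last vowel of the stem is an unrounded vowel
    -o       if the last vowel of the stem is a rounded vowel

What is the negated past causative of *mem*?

The final consonant of *mem* is /m/, which is a nasal, so the causative suffix is -sa, giving *memsa*.
Since the last vowel of the causative form *memsa* is /a/ (a back vowel), it takes -ovo, giving *memsaovo*.
Since the last vowel of the past-tense form *memsaovo* is /o/ (a rounded vowel), it takes -o, giving *memsaovoo*.

memsaovoo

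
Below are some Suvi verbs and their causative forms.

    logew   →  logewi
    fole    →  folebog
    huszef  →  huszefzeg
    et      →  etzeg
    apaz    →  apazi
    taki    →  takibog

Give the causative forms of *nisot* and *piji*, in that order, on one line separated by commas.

nisotzeg, pijibog

The alternation tracks the final sound of the stem — -zeg when the stem ends in a voiceless consonant (*huszef*, *et*); -i when the stem ends in a voiced consonant (*logew*, *apaz*); -bog when the stem ends in a vowel (*fole*, *taki*).
The final sound of *nisot* is /t/, which is a voiceless consonant, so the suffix is -zeg, giving *nisotzeg*.
*piji*: final sound = /i/, a vowel → -bog → *pijibog*.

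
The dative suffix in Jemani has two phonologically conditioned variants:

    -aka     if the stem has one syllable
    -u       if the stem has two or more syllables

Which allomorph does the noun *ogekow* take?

-u

With 3 syllables, *ogekow* takes -u.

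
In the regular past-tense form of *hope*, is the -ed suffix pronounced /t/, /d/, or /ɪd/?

/t/

The stem *hope* ends in a voiceless consonant other than /t/.
The -ed suffix is realized as /ɪd/ after /t, d/; as /t/ after other voiceless consonants; and as /d/ after other voiced sounds.
So -ed on *hope* is pronounced /t/.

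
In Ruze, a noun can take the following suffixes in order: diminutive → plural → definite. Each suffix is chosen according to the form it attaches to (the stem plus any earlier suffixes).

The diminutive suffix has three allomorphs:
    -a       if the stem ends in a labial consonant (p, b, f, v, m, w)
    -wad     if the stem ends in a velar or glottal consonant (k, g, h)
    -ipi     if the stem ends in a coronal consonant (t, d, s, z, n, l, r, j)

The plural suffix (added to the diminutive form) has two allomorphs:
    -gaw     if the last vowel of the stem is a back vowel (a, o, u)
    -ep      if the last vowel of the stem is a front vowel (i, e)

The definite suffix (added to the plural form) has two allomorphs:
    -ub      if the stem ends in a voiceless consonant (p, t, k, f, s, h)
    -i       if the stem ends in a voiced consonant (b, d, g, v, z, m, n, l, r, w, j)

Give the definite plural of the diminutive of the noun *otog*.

*otog*: final consonant = /g/, velar/glottal → -wad → *otogwad*.
The diminutive form *otogwad*: last vowel = /a/, a back vowel → -gaw → *otogwadgaw*.
The plural form *otogwadgaw* — final consonant /w/ (voiced) → -i → *otogwadgawi*.

otogwadgawi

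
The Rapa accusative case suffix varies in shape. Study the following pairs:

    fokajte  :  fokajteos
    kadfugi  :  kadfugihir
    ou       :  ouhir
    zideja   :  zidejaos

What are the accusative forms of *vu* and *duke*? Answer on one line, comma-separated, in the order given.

The suffix is conditioned by the last vowel: -hir when the last vowel of the stem is a high vowel (*kadfugi*, *ou*); -os when the last vowel of the stem is a non-high vowel (*fokajte*, *zideja*).
*vu* — last vowel /u/ (a high vowel) → -hir → *vuhir*.
*duke* — last vowel /e/ (a non-high vowel) → -os → *dukeos*.

vuhir, dukeos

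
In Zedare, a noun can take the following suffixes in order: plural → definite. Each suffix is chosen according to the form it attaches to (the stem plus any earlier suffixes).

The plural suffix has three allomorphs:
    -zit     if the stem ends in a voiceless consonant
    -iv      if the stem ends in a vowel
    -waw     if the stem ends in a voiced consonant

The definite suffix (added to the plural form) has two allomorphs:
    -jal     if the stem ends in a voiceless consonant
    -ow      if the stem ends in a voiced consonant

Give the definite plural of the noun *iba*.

*iba* — final sound /a/ (a vowel) → -iv → *ibaiv*.
The final consonant of the plural form *ibaiv* is /v/, which is voiced, so the definite suffix is -ow, giving *ibaivow*.

ibaivow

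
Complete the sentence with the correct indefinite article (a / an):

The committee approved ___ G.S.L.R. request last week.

a

The indefinite article is chosen by the initial *sound* of the following word, not its spelling.
The initialism *G.S.L.R.* is read letter by letter; the first letter, G, is pronounced /dʒiː/, which begins with a consonant sound.
So the article is *a*: The committee approved a G.S.L.R. request last week.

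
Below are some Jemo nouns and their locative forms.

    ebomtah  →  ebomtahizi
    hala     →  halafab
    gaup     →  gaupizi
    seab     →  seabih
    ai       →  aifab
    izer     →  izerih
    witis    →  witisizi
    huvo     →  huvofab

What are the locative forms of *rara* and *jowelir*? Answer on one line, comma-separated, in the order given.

rarafab, jowelirih

The suffix is conditioned by the final sound: -izi when the stem ends in a voiceless consonant (*ebomtah*, *gaup*, *witis*); -ih when the stem ends in a voiced consonant (*seab*, *izer*); -fab when the stem ends in a vowel (*hala*, *ai*, *huvo*).
*rara*: final sound = /a/, a vowel → -fab → *rarafab*.
*jowelir* — final sound /r/ (a voiced consonant) → -ih → *jowelirih*.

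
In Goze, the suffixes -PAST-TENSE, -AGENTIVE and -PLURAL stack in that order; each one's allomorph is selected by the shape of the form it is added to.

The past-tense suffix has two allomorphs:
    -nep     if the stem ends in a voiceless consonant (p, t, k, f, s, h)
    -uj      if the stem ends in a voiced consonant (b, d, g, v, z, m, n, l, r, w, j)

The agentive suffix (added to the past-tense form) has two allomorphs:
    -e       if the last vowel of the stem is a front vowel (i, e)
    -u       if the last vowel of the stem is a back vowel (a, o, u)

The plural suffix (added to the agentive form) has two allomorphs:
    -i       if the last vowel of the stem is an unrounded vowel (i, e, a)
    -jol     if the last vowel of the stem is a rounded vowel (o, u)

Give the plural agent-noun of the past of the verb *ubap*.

ubapnepei

*ubap*: final consonant = /p/, voiceless → -nep → *ubapnep*.
The past-tense form *ubapnep* — last vowel /e/ (a front vowel) → -e → *ubapnepe*.
Since the last vowel of the agentive form *ubapnepe* is /e/ (an unrounded vowel), it takes -i, giving *ubapnepei*.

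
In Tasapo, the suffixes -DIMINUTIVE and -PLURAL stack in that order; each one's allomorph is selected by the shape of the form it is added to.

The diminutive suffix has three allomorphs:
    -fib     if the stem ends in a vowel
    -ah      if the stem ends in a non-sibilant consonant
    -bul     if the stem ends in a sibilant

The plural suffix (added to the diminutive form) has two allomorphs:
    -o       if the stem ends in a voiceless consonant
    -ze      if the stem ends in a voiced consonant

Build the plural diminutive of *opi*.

Since the final sound of *opi* is /i/ (a vowel), it takes -fib, giving *opifib*.
Since the final consonant of the diminutive form *opifib* is /b/ (voiced), it takes -ze, giving *opifibze*.

opifibze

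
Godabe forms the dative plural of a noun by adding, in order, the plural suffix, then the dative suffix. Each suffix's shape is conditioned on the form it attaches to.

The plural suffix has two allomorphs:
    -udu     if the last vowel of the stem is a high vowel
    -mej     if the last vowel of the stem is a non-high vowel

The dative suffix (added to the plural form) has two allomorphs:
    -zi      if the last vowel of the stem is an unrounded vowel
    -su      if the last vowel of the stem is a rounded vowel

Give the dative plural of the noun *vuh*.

vuhudusu

The last vowel of *vuh* is /u/, which is a high vowel, so the plural suffix is -udu, giving *vuhudu*.
The plural form *vuhudu*: last vowel = /u/, a rounded vowel → -su → *vuhudusu*.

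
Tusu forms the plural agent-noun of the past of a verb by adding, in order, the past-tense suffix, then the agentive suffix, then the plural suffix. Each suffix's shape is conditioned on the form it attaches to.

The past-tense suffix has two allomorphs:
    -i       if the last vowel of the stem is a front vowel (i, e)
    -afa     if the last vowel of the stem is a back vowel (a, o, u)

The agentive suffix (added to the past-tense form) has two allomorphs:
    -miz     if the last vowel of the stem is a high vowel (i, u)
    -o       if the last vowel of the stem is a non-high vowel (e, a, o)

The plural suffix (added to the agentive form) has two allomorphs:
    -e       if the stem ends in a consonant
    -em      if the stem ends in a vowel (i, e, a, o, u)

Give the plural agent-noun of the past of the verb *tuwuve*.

tuwuveimize

The last vowel of *tuwuve* is /e/, which is a front vowel, so the past-tense suffix is -i, giving *tuwuvei*.
Since the last vowel of the past-tense form *tuwuvei* is /i/ (a high vowel), it takes -miz, giving *tuwuveimiz*.
The agentive form *tuwuveimiz*: final sound = /z/, a consonant → -e → *tuwuveimize*.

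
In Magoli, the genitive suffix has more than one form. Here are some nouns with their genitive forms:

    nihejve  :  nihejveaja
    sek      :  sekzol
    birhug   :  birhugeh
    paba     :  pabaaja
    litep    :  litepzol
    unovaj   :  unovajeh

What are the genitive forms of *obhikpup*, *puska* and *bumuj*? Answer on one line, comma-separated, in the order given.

obhikpupzol, puskaaja, bumujeh

The alternation tracks the final sound of the stem — -zol when the stem ends in a voiceless consonant (*sek*, *litep*); -eh when the stem ends in a voiced consonant (*birhug*, *unovaj*); -aja when the stem ends in a vowel (*nihejve*, *paba*).
Since the final sound of *obhikpup* is /p/ (a voiceless consonant), it takes -zol, giving *obhikpupzol*.
Since the final sound of *puska* is /a/ (a vowel), it takes -aja, giving *puskaaja*.
*bumuj*: final sound = /j/, a voiced consonant → -eh → *bumujeh*.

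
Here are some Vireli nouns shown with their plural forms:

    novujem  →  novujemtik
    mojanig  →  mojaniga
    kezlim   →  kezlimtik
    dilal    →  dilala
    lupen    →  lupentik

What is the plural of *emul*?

emula

The alternation tracks the final consonant of the stem — -tik when the stem ends in a nasal (*novujem*, *kezlim*, *lupen*); -a when the stem ends in a non-nasal consonant (*mojanig*, *dilal*).
*emul*: final consonant = /l/, non-nasal → -a → *emula*.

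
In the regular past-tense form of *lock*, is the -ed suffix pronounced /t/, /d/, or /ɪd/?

The stem *lock* ends in a voiceless consonant other than /t/.
The -ed suffix is realized as /ɪd/ after /t, d/; as /t/ after other voiceless consonants; and as /d/ after other voiced sounds.
So -ed on *lock* is pronounced /t/.

/t/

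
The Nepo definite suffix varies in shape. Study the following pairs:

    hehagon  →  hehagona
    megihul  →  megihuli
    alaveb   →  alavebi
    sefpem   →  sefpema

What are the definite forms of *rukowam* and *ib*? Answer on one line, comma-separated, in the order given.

rukowama, ibi

Looking at the final consonant of each stem: -a when the stem ends in a nasal (*hehagon*, *sefpem*); -i when the stem ends in a non-nasal consonant (*megihul*, *alaveb*).
*rukowam* — final consonant /m/ (a nasal) → -a → *rukowama*.
*ib*: final consonant = /b/, non-nasal → -i → *ibi*.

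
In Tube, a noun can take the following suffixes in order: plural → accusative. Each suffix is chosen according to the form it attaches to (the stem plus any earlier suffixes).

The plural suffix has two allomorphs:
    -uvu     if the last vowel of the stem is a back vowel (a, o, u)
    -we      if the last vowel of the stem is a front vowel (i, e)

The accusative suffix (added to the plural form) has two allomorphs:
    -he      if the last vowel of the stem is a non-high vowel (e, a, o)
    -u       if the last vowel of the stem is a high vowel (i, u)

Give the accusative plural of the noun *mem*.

*mem* — last vowel /e/ (a front vowel) → -we → *memwe*.
Since the last vowel of the plural form *memwe* is /e/ (a non-high vowel), it takes -he, giving *memwehe*.

memwehe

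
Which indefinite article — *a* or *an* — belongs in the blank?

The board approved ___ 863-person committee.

The indefinite article is chosen by the initial *sound* of the following word, not its spelling.
The number *863* is spoken "eight hundred …", beginning with /eɪt/ — a vowel sound.
So the article is *an*: The board approved an 863-person committee.

an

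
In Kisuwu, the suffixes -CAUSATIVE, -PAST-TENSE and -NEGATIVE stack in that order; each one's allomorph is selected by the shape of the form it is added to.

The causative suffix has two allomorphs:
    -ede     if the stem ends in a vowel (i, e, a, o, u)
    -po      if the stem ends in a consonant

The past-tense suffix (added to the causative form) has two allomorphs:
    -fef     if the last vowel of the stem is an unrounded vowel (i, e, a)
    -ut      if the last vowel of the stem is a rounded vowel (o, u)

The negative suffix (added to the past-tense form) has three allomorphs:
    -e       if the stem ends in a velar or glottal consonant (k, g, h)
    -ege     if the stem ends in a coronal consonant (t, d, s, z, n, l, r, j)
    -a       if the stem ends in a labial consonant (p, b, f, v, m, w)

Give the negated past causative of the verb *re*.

*re* — final sound /e/ (a vowel) → -ede → *reede*.
Since the last vowel of the causative form *reede* is /e/ (an unrounded vowel), it takes -fef, giving *reedefef*.
Since the final consonant of the past-tense form *reedefef* is /f/ (labial), it takes -a, giving *reedefefa*.

reedefefa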